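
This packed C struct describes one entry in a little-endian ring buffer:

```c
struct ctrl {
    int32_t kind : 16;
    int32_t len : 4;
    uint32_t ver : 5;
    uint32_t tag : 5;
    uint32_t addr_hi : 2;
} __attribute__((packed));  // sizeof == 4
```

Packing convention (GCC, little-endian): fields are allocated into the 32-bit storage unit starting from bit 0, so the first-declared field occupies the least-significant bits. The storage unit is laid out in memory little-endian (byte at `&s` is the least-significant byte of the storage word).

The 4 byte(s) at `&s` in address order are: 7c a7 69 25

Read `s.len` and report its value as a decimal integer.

-7

[0]=0x7c [1]=0xa7 [2]=0x69 [3]=0x25 (little-endian) → word 0x2569a77c
kind:16 @ bit 0 → (0x2569a77c>>0)&0xffff = 0xa77c
len:4 @ bit 16 → (0x2569a77c>>16)&0xf = 0x9  ←
ver:5 @ bit 20 → (0x2569a77c>>20)&0x1f = 0x16
tag:5 @ bit 25 → (0x2569a77c>>25)&0x1f = 0x12
addr_hi:2 @ bit 30 → (0x2569a77c>>30)&0x3 = 0x0
len signed 4b, MSB=1: 9 - 16 = -7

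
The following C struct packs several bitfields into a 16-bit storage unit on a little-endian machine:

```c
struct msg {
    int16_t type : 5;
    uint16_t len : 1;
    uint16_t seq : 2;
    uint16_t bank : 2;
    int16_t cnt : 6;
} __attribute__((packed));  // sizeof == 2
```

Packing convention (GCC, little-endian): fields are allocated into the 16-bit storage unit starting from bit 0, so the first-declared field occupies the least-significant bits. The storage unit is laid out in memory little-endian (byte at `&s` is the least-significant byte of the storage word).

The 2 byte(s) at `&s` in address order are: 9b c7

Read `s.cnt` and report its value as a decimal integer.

-15

[0]=0x9b [1]=0xc7 (little-endian) → word 0xc79b
type [0+:5] = (word>>0) & 0x1f = 27
len [5+:1] = (word>>5) & 0x1 = 0
seq [6+:2] = (word>>6) & 0x3 = 2
bank [8+:2] = (word>>8) & 0x3 = 3
cnt [10+:6] = (word>>10) & 0x3f = 49  ←
cnt signed 6b, MSB=1: 49 - 64 = -15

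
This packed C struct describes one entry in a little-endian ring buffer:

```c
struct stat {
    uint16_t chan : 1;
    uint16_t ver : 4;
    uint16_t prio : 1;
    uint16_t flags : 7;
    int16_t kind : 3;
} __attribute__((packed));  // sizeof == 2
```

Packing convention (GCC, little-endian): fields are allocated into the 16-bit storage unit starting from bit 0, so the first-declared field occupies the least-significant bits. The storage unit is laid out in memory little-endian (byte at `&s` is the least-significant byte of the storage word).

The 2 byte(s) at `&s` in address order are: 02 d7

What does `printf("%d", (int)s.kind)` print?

[0]=0x02 [1]=0xd7 (little-endian) → word 0xd702
chan [0+:1] = (word>>0) & 0x1 = 0
ver [1+:4] = (word>>1) & 0xf = 1
prio [5+:1] = (word>>5) & 0x1 = 0
flags [6+:7] = (word>>6) & 0x7f = 92
kind [13+:3] = (word>>13) & 0x7 = 6  ←
kind signed 3b, MSB=1: 6 - 8 = -2

-2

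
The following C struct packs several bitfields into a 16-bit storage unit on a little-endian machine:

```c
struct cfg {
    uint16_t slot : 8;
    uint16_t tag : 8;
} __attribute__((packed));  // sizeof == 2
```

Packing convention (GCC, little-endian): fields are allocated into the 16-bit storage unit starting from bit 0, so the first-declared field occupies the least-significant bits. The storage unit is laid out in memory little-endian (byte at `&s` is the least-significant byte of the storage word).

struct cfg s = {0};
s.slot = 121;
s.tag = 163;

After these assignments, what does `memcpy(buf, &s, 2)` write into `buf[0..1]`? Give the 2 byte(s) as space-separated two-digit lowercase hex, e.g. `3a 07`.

79 a3

slot (8b) val=121 bits=0x79 at bit 0: 0x0079
tag (8b) val=163 bits=0xa3 at bit 8: 0xa379
word = 0xa379 → little-endian bytes:
  [0]=0x79  [1]=0xa3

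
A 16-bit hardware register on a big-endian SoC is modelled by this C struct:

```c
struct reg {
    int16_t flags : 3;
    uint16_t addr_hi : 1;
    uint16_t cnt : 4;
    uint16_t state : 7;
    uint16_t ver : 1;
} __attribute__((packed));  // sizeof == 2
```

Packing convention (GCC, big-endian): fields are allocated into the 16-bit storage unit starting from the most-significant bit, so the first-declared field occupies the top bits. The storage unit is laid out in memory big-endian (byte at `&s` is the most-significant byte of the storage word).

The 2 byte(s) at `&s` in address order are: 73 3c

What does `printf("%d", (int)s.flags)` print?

[0]=0x73 [1]=0x3c (big-endian) → word 0x733c
flags [13+:3] = (word>>13) & 0x7 = 3  ←
addr_hi [12+:1] = (word>>12) & 0x1 = 1
cnt [8+:4] = (word>>8) & 0xf = 3
state [1+:7] = (word>>1) & 0x7f = 30
ver [0+:1] = (word>>0) & 0x1 = 0
flags signed 3b, MSB=0: value = 3

3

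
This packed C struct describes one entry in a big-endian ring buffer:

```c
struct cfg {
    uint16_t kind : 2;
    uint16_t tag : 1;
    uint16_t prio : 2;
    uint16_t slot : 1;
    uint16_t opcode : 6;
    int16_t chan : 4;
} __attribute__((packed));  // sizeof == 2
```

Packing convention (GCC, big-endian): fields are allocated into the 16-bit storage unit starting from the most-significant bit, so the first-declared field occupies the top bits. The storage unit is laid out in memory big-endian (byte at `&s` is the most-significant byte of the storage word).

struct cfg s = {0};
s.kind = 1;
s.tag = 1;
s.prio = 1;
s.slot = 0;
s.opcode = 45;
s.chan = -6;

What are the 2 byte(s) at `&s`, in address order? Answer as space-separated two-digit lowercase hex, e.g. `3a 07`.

[14+:2] kind=1 & 0x3 = 0x1; word=0x4000
[13+:1] tag=1 & 0x1 = 0x1; word=0x6000
[11+:2] prio=1 & 0x3 = 0x1; word=0x6800
[10+:1] slot=0 & 0x1 = 0x0; word=0x6800
[4+:6] opcode=45 & 0x3f = 0x2d; word=0x6ad0
[0+:4] chan=-6 & 0xf = 0xa; word=0x6ada
word = 0x6ada → big-endian bytes:
  [0]=0x6a  [1]=0xda

6a da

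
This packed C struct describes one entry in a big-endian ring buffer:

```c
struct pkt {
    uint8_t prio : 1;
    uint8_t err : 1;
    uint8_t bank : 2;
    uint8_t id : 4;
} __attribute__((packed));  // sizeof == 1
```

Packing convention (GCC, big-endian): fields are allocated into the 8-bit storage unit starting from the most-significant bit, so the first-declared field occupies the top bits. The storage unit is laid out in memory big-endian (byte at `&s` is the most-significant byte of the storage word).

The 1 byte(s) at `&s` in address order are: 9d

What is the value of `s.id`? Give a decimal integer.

[0]=0x9d (big-endian) → word 0x9d
prio:1 @ bit 7 → (0x9d>>7)&0x1 = 0x1
err:1 @ bit 6 → (0x9d>>6)&0x1 = 0x0
bank:2 @ bit 4 → (0x9d>>4)&0x3 = 0x1
id:4 @ bit 0 → (0x9d>>0)&0xf = 0xd  ←

13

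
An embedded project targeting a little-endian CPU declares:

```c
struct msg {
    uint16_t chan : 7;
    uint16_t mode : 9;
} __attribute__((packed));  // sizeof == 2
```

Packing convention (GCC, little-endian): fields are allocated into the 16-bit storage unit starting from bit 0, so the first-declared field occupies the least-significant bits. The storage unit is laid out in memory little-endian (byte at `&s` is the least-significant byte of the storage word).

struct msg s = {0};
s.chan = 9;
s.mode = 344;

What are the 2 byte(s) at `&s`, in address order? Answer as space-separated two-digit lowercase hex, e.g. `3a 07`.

chan (7b) val=9 bits=0x9 at bit 0: 0x0009
mode (9b) val=344 bits=0x158 at bit 7: 0xac09
word = 0xac09 → little-endian bytes:
  [0]=0x09  [1]=0xac

09 ac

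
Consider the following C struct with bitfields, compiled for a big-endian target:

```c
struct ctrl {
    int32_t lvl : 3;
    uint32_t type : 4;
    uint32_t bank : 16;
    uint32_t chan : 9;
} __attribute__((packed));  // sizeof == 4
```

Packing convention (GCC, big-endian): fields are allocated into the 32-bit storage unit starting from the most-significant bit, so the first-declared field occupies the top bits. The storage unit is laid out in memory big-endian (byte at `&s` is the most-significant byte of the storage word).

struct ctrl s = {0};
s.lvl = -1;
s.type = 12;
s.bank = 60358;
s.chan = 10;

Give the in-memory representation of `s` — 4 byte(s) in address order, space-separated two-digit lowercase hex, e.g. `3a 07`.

lvl:3 = -1 → 0x7 << 29 → word 0xe0000000
type:4 = 12 → 0xc << 25 → word 0xf8000000
bank:16 = 60358 → 0xebc6 << 9 → word 0xf9d78c00
chan:9 = 10 → 0xa << 0 → word 0xf9d78c0a
word = 0xf9d78c0a → big-endian bytes:
  [0]=0xf9  [1]=0xd7  [2]=0x8c  [3]=0x0a

f9 d7 8c 0a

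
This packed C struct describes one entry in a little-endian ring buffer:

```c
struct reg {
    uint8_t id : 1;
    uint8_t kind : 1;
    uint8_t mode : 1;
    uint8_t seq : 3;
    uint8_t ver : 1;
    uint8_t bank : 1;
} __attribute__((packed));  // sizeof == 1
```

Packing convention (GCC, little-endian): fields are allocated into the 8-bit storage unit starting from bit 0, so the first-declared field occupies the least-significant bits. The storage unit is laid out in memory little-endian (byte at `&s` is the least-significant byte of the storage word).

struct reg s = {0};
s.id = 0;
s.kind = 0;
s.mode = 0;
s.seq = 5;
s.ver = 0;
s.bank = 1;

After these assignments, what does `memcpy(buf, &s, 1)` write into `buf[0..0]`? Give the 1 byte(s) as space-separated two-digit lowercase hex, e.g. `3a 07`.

a8

[0+:1] id=0 & 0x1 = 0x0; word=0x00
[1+:1] kind=0 & 0x1 = 0x0; word=0x00
[2+:1] mode=0 & 0x1 = 0x0; word=0x00
[3+:3] seq=5 & 0x7 = 0x5; word=0x28
[6+:1] ver=0 & 0x1 = 0x0; word=0x28
[7+:1] bank=1 & 0x1 = 0x1; word=0xa8
word = 0xa8 → little-endian bytes:
  [0]=0xa8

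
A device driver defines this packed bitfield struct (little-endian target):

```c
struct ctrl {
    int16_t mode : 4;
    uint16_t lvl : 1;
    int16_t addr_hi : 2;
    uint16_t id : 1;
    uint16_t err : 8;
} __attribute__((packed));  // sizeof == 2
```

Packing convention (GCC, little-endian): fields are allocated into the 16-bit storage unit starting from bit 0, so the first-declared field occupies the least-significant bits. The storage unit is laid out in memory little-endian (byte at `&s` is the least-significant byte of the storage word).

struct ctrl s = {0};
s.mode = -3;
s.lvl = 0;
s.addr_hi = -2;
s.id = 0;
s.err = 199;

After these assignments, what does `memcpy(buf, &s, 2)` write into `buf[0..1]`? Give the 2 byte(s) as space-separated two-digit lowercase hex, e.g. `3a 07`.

mode (4b) val=-3 bits=0xd at bit 0: 0x000d
lvl (1b) val=0 bits=0x0 at bit 4: 0x000d
addr_hi (2b) val=-2 bits=0x2 at bit 5: 0x004d
id (1b) val=0 bits=0x0 at bit 7: 0x004d
err (8b) val=199 bits=0xc7 at bit 8: 0xc74d
word = 0xc74d → little-endian bytes:
  [0]=0x4d  [1]=0xc7

4d c7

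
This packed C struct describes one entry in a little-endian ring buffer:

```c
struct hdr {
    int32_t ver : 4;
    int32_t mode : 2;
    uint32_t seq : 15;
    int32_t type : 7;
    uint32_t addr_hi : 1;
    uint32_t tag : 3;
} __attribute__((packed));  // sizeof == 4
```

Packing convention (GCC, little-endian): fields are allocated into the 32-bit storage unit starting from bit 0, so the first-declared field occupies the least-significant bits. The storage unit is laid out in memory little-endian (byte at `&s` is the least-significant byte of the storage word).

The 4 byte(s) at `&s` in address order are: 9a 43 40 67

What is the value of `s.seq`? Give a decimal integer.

270

[0]=0x9a [1]=0x43 [2]=0x40 [3]=0x67 (little-endian) → word 0x6740439a
ver [0+:4] = (word>>0) & 0xf = 10
mode [4+:2] = (word>>4) & 0x3 = 1
seq [6+:15] = (word>>6) & 0x7fff = 270  ←
type [21+:7] = (word>>21) & 0x7f = 58
addr_hi [28+:1] = (word>>28) & 0x1 = 0
tag [29+:3] = (word>>29) & 0x7 = 3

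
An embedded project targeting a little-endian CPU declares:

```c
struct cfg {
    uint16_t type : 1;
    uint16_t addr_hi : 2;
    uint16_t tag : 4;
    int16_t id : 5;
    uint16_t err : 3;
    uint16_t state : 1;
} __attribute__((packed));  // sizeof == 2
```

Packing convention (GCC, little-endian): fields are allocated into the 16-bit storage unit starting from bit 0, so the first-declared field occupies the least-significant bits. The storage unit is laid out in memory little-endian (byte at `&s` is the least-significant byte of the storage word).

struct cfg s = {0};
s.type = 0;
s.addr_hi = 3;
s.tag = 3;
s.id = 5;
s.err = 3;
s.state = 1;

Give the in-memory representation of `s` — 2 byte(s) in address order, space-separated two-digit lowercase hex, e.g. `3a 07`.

9e b2

[0+:1] type=0 & 0x1 = 0x0; word=0x0000
[1+:2] addr_hi=3 & 0x3 = 0x3; word=0x0006
[3+:4] tag=3 & 0xf = 0x3; word=0x001e
[7+:5] id=5 & 0x1f = 0x5; word=0x029e
[12+:3] err=3 & 0x7 = 0x3; word=0x329e
[15+:1] state=1 & 0x1 = 0x1; word=0xb29e
word = 0xb29e → little-endian bytes:
  [0]=0x9e  [1]=0xb2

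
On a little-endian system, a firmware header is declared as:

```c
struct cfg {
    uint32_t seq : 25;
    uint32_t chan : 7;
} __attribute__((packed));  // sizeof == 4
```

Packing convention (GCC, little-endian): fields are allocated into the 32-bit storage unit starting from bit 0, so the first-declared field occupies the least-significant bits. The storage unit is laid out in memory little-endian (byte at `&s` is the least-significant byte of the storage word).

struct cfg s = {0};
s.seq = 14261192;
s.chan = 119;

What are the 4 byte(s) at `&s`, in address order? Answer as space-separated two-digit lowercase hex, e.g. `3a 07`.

seq:25 = 14261192 → 0xd99bc8 << 0 → word 0x00d99bc8
chan:7 = 119 → 0x77 << 25 → word 0xeed99bc8
word = 0xeed99bc8 → little-endian bytes:
  [0]=0xc8  [1]=0x9b  [2]=0xd9  [3]=0xee

c8 9b d9 ee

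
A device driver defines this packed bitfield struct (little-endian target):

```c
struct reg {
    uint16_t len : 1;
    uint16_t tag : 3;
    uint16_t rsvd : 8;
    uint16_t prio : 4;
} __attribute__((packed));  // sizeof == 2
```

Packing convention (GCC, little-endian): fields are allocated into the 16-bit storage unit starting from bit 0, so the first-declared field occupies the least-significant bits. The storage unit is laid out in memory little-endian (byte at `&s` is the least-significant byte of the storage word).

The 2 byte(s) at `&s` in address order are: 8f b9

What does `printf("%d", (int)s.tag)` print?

[0]=0x8f [1]=0xb9 (little-endian) → word 0xb98f
len:1 @ bit 0 → (0xb98f>>0)&0x1 = 0x1
tag:3 @ bit 1 → (0xb98f>>1)&0x7 = 0x7  ←
rsvd:8 @ bit 4 → (0xb98f>>4)&0xff = 0x98
prio:4 @ bit 12 → (0xb98f>>12)&0xf = 0xb

7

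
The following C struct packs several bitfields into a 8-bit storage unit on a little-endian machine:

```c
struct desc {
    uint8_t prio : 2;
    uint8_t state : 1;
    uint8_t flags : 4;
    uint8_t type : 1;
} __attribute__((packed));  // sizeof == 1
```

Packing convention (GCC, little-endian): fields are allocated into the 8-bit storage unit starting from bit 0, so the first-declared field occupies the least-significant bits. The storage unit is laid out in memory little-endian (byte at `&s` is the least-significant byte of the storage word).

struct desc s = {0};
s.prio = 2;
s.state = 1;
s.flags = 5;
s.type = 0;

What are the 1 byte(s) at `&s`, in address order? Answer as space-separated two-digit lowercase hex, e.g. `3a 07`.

[0+:2] prio=2 & 0x3 = 0x2; word=0x02
[2+:1] state=1 & 0x1 = 0x1; word=0x06
[3+:4] flags=5 & 0xf = 0x5; word=0x2e
[7+:1] type=0 & 0x1 = 0x0; word=0x2e
word = 0x2e → little-endian bytes:
  [0]=0x2e

2e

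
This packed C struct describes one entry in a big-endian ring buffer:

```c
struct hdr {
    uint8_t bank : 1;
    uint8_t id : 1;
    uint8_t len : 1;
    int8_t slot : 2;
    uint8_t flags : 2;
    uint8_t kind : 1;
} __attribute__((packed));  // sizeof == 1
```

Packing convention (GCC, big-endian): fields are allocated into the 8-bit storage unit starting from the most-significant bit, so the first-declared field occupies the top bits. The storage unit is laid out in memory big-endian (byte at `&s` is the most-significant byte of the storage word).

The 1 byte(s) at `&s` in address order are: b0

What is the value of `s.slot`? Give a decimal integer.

-2

[0]=0xb0 (big-endian) → word 0xb0
bank:1 @ bit 7 → (0xb0>>7)&0x1 = 0x1
id:1 @ bit 6 → (0xb0>>6)&0x1 = 0x0
len:1 @ bit 5 → (0xb0>>5)&0x1 = 0x1
slot:2 @ bit 3 → (0xb0>>3)&0x3 = 0x2  ←
flags:2 @ bit 1 → (0xb0>>1)&0x3 = 0x0
kind:1 @ bit 0 → (0xb0>>0)&0x1 = 0x0
slot signed 2b, MSB=1: 2 - 4 = -2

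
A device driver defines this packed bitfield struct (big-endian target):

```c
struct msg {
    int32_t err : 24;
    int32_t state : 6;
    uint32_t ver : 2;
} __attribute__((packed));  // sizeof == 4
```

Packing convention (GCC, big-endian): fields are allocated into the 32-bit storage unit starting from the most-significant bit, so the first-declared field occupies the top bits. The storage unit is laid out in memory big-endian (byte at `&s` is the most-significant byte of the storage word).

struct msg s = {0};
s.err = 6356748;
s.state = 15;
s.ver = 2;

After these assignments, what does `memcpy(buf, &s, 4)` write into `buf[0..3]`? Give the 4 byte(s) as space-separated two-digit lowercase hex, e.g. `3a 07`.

[8+:24] err=6356748 & 0xffffff = 0x60ff0c; word=0x60ff0c00
[2+:6] state=15 & 0x3f = 0xf; word=0x60ff0c3c
[0+:2] ver=2 & 0x3 = 0x2; word=0x60ff0c3e
word = 0x60ff0c3e → big-endian bytes:
  [0]=0x60  [1]=0xff  [2]=0x0c  [3]=0x3e

60 ff 0c 3e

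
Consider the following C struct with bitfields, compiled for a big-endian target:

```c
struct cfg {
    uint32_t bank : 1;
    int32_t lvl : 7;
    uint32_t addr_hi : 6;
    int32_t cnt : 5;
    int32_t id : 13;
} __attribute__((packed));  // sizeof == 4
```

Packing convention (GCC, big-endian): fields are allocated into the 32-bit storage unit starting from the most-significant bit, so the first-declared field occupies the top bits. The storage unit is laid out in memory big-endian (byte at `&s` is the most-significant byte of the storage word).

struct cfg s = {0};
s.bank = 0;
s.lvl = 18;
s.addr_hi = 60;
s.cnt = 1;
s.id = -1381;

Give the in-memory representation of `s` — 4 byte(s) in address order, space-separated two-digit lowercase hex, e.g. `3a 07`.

12 f0 3a 9b

[31+:1] bank=0 & 0x1 = 0x0; word=0x00000000
[24+:7] lvl=18 & 0x7f = 0x12; word=0x12000000
[18+:6] addr_hi=60 & 0x3f = 0x3c; word=0x12f00000
[13+:5] cnt=1 & 0x1f = 0x1; word=0x12f02000
[0+:13] id=-1381 & 0x1fff = 0x1a9b; word=0x12f03a9b
word = 0x12f03a9b → big-endian bytes:
  [0]=0x12  [1]=0xf0  [2]=0x3a  [3]=0x9b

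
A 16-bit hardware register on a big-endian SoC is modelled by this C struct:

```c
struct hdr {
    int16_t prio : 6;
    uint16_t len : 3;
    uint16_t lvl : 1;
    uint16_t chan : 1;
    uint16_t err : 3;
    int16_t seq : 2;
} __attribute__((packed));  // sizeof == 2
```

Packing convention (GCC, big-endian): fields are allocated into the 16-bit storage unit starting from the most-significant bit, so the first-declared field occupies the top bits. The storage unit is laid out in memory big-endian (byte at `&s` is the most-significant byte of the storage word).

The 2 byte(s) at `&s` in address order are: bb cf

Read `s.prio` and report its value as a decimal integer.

[0]=0xbb [1]=0xcf (big-endian) → word 0xbbcf
prio [10+:6] = (word>>10) & 0x3f = 46  ←
len [7+:3] = (word>>7) & 0x7 = 7
lvl [6+:1] = (word>>6) & 0x1 = 1
chan [5+:1] = (word>>5) & 0x1 = 0
err [2+:3] = (word>>2) & 0x7 = 3
seq [0+:2] = (word>>0) & 0x3 = 3
prio signed 6b, MSB=1: 46 - 64 = -18

-18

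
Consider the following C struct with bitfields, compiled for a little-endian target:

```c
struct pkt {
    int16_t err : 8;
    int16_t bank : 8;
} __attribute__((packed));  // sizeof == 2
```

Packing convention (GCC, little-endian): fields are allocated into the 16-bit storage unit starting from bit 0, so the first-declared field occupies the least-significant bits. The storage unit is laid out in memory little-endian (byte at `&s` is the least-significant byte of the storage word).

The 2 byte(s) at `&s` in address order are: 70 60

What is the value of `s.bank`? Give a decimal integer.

[0]=0x70 [1]=0x60 (little-endian) → word 0x6070
err [0+:8] = (word>>0) & 0xff = 112
bank [8+:8] = (word>>8) & 0xff = 96  ←
bank signed 8b, MSB=0: value = 96

96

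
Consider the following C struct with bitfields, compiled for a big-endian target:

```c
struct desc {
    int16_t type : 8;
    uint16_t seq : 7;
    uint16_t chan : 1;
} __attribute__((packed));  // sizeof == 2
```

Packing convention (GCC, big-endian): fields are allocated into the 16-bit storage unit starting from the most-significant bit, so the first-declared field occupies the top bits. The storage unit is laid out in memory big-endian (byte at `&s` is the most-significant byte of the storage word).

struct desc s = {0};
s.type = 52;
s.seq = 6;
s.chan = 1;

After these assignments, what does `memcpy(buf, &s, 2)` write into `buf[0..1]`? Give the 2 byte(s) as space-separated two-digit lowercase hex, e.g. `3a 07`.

34 0d

type (8b) val=52 bits=0x34 at bit 8: 0x3400
seq (7b) val=6 bits=0x6 at bit 1: 0x340c
chan (1b) val=1 bits=0x1 at bit 0: 0x340d
word = 0x340d → big-endian bytes:
  [0]=0x34  [1]=0x0d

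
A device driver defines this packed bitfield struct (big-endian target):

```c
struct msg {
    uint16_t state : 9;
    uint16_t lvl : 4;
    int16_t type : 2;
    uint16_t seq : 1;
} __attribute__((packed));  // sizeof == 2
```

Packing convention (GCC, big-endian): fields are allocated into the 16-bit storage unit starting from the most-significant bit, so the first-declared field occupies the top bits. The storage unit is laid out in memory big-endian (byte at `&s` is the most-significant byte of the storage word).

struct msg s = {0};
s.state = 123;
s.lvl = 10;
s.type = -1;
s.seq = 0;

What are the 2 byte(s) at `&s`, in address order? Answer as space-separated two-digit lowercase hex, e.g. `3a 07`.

[7+:9] state=123 & 0x1ff = 0x7b; word=0x3d80
[3+:4] lvl=10 & 0xf = 0xa; word=0x3dd0
[1+:2] type=-1 & 0x3 = 0x3; word=0x3dd6
[0+:1] seq=0 & 0x1 = 0x0; word=0x3dd6
word = 0x3dd6 → big-endian bytes:
  [0]=0x3d  [1]=0xd6

3d d6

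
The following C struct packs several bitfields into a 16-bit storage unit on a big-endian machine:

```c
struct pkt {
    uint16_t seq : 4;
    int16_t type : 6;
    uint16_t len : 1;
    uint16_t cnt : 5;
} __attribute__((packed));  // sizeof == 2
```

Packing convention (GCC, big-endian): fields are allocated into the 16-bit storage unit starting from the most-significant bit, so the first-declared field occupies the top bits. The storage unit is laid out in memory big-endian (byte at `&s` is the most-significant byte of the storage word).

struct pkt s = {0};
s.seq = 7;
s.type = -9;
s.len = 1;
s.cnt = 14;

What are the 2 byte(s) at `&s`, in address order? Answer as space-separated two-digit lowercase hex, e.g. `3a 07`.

seq:4 = 7 → 0x7 << 12 → word 0x7000
type:6 = -9 → 0x37 << 6 → word 0x7dc0
len:1 = 1 → 0x1 << 5 → word 0x7de0
cnt:5 = 14 → 0xe << 0 → word 0x7dee
word = 0x7dee → big-endian bytes:
  [0]=0x7d  [1]=0xee

7d ee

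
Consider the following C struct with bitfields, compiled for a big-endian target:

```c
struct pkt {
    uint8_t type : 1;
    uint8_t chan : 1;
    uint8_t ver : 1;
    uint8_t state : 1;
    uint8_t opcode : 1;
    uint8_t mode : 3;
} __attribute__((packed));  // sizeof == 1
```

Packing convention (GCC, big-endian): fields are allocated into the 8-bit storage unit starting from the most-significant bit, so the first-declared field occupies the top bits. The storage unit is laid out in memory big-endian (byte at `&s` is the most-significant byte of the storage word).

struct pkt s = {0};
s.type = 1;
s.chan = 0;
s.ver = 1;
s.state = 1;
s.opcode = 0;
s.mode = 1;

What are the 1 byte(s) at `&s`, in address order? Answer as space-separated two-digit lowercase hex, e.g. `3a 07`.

b1

type (1b) val=1 bits=0x1 at bit 7: 0x80
chan (1b) val=0 bits=0x0 at bit 6: 0x80
ver (1b) val=1 bits=0x1 at bit 5: 0xa0
state (1b) val=1 bits=0x1 at bit 4: 0xb0
opcode (1b) val=0 bits=0x0 at bit 3: 0xb0
mode (3b) val=1 bits=0x1 at bit 0: 0xb1
word = 0xb1 → big-endian bytes:
  [0]=0xb1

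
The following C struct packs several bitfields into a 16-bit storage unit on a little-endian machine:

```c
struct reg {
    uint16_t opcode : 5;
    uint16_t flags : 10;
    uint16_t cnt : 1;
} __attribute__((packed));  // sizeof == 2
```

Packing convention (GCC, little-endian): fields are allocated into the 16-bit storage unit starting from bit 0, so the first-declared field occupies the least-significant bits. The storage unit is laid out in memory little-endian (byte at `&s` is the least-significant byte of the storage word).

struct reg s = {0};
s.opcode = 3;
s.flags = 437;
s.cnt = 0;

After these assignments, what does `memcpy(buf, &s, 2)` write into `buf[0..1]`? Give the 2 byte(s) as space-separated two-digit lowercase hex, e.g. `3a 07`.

a3 36

opcode:5 = 3 → 0x3 << 0 → word 0x0003
flags:10 = 437 → 0x1b5 << 5 → word 0x36a3
cnt:1 = 0 → 0x0 << 15 → word 0x36a3
word = 0x36a3 → little-endian bytes:
  [0]=0xa3  [1]=0x36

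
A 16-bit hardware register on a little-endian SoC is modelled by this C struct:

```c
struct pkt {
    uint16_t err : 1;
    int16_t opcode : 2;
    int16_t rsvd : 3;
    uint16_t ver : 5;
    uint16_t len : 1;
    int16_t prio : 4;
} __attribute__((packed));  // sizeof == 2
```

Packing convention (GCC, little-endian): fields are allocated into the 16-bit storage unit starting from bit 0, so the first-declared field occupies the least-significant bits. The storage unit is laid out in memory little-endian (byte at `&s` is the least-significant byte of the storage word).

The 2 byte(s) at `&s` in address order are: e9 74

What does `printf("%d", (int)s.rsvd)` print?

-3

[0]=0xe9 [1]=0x74 (little-endian) → word 0x74e9
err:1 @ bit 0 → (0x74e9>>0)&0x1 = 0x1
opcode:2 @ bit 1 → (0x74e9>>1)&0x3 = 0x0
rsvd:3 @ bit 3 → (0x74e9>>3)&0x7 = 0x5  ←
ver:5 @ bit 6 → (0x74e9>>6)&0x1f = 0x13
len:1 @ bit 11 → (0x74e9>>11)&0x1 = 0x0
prio:4 @ bit 12 → (0x74e9>>12)&0xf = 0x7
rsvd signed 3b, MSB=1: 5 - 8 = -3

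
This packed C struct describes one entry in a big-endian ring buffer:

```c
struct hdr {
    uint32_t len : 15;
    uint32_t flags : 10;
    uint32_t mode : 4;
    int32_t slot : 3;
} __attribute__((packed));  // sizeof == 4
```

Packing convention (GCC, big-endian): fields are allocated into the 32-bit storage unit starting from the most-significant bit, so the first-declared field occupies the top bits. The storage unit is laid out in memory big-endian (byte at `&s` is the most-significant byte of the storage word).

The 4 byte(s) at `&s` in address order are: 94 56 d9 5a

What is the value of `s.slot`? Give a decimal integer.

[0]=0x94 [1]=0x56 [2]=0xd9 [3]=0x5a (big-endian) → word 0x9456d95a
len:15 @ bit 17 → (0x9456d95a>>17)&0x7fff = 0x4a2b
flags:10 @ bit 7 → (0x9456d95a>>7)&0x3ff = 0x1b2
mode:4 @ bit 3 → (0x9456d95a>>3)&0xf = 0xb
slot:3 @ bit 0 → (0x9456d95a>>0)&0x7 = 0x2  ←
slot signed 3b, MSB=0: value = 2

2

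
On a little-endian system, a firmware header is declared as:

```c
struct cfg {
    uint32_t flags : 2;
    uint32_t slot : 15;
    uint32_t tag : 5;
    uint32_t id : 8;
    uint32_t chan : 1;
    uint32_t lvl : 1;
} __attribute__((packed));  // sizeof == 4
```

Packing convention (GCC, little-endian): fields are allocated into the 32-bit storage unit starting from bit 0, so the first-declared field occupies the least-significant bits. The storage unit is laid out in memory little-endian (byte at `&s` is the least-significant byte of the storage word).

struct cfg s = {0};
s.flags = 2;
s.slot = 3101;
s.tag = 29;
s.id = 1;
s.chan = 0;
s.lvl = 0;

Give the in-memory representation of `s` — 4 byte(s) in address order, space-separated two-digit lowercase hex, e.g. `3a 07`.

76 30 7a 00

[0+:2] flags=2 & 0x3 = 0x2; word=0x00000002
[2+:15] slot=3101 & 0x7fff = 0xc1d; word=0x00003076
[17+:5] tag=29 & 0x1f = 0x1d; word=0x003a3076
[22+:8] id=1 & 0xff = 0x1; word=0x007a3076
[30+:1] chan=0 & 0x1 = 0x0; word=0x007a3076
[31+:1] lvl=0 & 0x1 = 0x0; word=0x007a3076
word = 0x007a3076 → little-endian bytes:
  [0]=0x76  [1]=0x30  [2]=0x7a  [3]=0x00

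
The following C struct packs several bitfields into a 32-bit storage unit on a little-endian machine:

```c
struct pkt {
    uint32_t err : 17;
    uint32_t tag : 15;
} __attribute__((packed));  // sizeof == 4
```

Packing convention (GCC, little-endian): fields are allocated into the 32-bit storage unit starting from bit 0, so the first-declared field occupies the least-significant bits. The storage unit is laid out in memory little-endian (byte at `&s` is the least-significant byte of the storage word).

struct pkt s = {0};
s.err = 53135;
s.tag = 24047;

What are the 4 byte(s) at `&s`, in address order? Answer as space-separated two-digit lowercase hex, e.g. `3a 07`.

8f cf de bb

err (17b) val=53135 bits=0xcf8f at bit 0: 0x0000cf8f
tag (15b) val=24047 bits=0x5def at bit 17: 0xbbdecf8f
word = 0xbbdecf8f → little-endian bytes:
  [0]=0x8f  [1]=0xcf  [2]=0xde  [3]=0xbb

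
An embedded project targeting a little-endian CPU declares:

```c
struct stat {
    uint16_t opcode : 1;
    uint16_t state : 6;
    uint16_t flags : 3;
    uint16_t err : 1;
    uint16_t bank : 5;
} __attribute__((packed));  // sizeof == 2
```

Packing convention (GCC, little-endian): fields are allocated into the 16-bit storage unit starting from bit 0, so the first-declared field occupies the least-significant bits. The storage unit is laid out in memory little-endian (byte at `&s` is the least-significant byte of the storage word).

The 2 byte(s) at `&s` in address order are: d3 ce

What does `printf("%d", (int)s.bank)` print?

25

[0]=0xd3 [1]=0xce (little-endian) → word 0xced3
opcode:1 @ bit 0 → (0xced3>>0)&0x1 = 0x1
state:6 @ bit 1 → (0xced3>>1)&0x3f = 0x29
flags:3 @ bit 7 → (0xced3>>7)&0x7 = 0x5
err:1 @ bit 10 → (0xced3>>10)&0x1 = 0x1
bank:5 @ bit 11 → (0xced3>>11)&0x1f = 0x19  ←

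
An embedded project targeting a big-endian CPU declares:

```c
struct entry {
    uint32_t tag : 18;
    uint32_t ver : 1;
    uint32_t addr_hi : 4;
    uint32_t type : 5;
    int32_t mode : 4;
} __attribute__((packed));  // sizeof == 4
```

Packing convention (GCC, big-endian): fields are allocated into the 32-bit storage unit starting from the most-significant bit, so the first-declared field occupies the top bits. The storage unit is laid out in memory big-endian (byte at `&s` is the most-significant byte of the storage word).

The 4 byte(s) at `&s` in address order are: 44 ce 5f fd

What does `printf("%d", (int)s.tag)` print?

70457

[0]=0x44 [1]=0xce [2]=0x5f [3]=0xfd (big-endian) → word 0x44ce5ffd
tag [14+:18] = (word>>14) & 0x3ffff = 70457  ←
ver [13+:1] = (word>>13) & 0x1 = 0
addr_hi [9+:4] = (word>>9) & 0xf = 15
type [4+:5] = (word>>4) & 0x1f = 31
mode [0+:4] = (word>>0) & 0xf = 13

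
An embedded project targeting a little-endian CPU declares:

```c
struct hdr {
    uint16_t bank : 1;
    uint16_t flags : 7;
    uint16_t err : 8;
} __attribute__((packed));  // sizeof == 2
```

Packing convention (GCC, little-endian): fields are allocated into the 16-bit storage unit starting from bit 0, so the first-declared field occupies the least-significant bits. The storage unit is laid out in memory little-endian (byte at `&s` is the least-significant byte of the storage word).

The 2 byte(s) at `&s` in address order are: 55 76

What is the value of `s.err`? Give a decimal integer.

118

[0]=0x55 [1]=0x76 (little-endian) → word 0x7655
bank [0+:1] = (word>>0) & 0x1 = 1
flags [1+:7] = (word>>1) & 0x7f = 42
err [8+:8] = (word>>8) & 0xff = 118  ←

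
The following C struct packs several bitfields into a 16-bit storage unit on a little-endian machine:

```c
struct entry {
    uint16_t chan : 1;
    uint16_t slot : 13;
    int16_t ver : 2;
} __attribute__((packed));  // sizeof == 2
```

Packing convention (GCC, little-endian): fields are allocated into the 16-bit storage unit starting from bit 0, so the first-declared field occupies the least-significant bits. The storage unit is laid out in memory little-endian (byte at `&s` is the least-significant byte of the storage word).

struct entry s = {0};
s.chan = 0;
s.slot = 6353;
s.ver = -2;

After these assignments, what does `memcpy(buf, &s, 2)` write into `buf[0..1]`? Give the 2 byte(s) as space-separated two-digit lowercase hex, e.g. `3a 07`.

a2 b1

[0+:1] chan=0 & 0x1 = 0x0; word=0x0000
[1+:13] slot=6353 & 0x1fff = 0x18d1; word=0x31a2
[14+:2] ver=-2 & 0x3 = 0x2; word=0xb1a2
word = 0xb1a2 → little-endian bytes:
  [0]=0xa2  [1]=0xb1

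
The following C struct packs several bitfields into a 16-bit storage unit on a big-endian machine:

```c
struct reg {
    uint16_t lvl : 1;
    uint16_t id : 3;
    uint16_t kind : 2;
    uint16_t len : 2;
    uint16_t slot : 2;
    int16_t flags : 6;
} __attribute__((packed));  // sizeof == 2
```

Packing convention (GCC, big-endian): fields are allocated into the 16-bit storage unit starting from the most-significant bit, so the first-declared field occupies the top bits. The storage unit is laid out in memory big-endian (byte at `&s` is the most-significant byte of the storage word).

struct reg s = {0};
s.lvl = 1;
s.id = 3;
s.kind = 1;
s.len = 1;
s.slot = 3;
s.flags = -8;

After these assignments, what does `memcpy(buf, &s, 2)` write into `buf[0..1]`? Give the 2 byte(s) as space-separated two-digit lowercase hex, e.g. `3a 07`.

b5 f8

[15+:1] lvl=1 & 0x1 = 0x1; word=0x8000
[12+:3] id=3 & 0x7 = 0x3; word=0xb000
[10+:2] kind=1 & 0x3 = 0x1; word=0xb400
[8+:2] len=1 & 0x3 = 0x1; word=0xb500
[6+:2] slot=3 & 0x3 = 0x3; word=0xb5c0
[0+:6] flags=-8 & 0x3f = 0x38; word=0xb5f8
word = 0xb5f8 → big-endian bytes:
  [0]=0xb5  [1]=0xf8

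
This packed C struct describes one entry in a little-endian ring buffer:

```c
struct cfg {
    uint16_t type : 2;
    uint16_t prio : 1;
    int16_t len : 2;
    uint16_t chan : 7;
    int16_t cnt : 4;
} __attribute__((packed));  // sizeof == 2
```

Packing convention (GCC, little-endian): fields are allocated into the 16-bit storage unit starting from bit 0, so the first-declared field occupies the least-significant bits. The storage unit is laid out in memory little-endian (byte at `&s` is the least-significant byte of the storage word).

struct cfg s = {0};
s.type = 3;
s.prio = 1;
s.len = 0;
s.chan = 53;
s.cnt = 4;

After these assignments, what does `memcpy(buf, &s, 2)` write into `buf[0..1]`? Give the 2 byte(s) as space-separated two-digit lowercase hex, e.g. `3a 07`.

type:2 = 3 → 0x3 << 0 → word 0x0003
prio:1 = 1 → 0x1 << 2 → word 0x0007
len:2 = 0 → 0x0 << 3 → word 0x0007
chan:7 = 53 → 0x35 << 5 → word 0x06a7
cnt:4 = 4 → 0x4 << 12 → word 0x46a7
word = 0x46a7 → little-endian bytes:
  [0]=0xa7  [1]=0x46

a7 46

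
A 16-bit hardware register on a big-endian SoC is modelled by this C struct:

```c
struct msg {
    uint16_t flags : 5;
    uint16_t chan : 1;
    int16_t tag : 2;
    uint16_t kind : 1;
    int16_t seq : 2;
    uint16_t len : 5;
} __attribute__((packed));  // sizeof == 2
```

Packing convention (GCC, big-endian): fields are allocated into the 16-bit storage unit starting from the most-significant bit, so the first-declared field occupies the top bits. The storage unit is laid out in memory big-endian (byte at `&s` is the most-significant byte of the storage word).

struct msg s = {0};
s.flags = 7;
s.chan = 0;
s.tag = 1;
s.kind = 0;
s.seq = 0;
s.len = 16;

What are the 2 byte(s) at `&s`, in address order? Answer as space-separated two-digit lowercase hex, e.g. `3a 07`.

flags (5b) val=7 bits=0x7 at bit 11: 0x3800
chan (1b) val=0 bits=0x0 at bit 10: 0x3800
tag (2b) val=1 bits=0x1 at bit 8: 0x3900
kind (1b) val=0 bits=0x0 at bit 7: 0x3900
seq (2b) val=0 bits=0x0 at bit 5: 0x3900
len (5b) val=16 bits=0x10 at bit 0: 0x3910
word = 0x3910 → big-endian bytes:
  [0]=0x39  [1]=0x10

39 10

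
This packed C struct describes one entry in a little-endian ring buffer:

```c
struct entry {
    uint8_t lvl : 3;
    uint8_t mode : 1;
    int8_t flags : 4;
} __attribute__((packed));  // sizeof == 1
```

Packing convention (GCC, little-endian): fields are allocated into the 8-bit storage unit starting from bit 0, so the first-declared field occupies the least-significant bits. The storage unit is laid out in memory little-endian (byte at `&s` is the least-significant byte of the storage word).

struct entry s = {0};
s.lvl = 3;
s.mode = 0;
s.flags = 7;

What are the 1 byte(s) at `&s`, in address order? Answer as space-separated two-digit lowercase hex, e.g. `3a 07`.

73

[0+:3] lvl=3 & 0x7 = 0x3; word=0x03
[3+:1] mode=0 & 0x1 = 0x0; word=0x03
[4+:4] flags=7 & 0xf = 0x7; word=0x73
word = 0x73 → little-endian bytes:
  [0]=0x73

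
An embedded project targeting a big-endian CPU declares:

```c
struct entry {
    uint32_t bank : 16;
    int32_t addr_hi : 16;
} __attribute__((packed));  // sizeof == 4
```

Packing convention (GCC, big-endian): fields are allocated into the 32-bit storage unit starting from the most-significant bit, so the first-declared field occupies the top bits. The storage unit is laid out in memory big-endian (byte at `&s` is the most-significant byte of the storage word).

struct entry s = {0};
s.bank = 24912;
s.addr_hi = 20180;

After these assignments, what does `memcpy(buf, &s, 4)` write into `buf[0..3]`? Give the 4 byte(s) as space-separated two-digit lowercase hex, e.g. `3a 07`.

bank:16 = 24912 → 0x6150 << 16 → word 0x61500000
addr_hi:16 = 20180 → 0x4ed4 << 0 → word 0x61504ed4
word = 0x61504ed4 → big-endian bytes:
  [0]=0x61  [1]=0x50  [2]=0x4e  [3]=0xd4

61 50 4e d4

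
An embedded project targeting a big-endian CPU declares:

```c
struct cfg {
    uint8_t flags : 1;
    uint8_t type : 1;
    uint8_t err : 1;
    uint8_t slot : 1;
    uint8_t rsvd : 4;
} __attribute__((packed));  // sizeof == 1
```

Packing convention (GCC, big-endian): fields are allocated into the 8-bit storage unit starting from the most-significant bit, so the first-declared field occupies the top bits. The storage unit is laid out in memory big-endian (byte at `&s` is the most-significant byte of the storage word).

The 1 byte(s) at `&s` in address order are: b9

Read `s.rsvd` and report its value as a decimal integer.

9

[0]=0xb9 (big-endian) → word 0xb9
flags [7+:1] = (word>>7) & 0x1 = 1
type [6+:1] = (word>>6) & 0x1 = 0
err [5+:1] = (word>>5) & 0x1 = 1
slot [4+:1] = (word>>4) & 0x1 = 1
rsvd [0+:4] = (word>>0) & 0xf = 9  ←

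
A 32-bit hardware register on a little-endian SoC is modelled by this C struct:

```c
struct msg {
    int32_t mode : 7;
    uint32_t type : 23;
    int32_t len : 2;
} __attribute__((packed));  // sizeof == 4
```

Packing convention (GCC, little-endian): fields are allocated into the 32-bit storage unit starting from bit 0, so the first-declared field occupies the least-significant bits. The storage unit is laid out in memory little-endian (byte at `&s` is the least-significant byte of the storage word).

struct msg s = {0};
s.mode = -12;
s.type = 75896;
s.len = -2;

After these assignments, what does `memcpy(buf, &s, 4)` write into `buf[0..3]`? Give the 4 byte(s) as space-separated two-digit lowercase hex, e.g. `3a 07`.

mode (7b) val=-12 bits=0x74 at bit 0: 0x00000074
type (23b) val=75896 bits=0x12878 at bit 7: 0x00943c74
len (2b) val=-2 bits=0x2 at bit 30: 0x80943c74
word = 0x80943c74 → little-endian bytes:
  [0]=0x74  [1]=0x3c  [2]=0x94  [3]=0x80

74 3c 94 80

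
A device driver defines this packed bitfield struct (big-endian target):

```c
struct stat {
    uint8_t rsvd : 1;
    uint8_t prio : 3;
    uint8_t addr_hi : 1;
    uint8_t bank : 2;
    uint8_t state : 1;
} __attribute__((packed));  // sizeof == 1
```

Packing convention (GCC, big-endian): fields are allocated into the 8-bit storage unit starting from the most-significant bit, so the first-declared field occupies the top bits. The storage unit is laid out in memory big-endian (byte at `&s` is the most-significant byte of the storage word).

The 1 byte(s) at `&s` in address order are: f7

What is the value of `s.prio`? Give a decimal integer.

[0]=0xf7 (big-endian) → word 0xf7
rsvd [7+:1] = (word>>7) & 0x1 = 1
prio [4+:3] = (word>>4) & 0x7 = 7  ←
addr_hi [3+:1] = (word>>3) & 0x1 = 0
bank [1+:2] = (word>>1) & 0x3 = 3
state [0+:1] = (word>>0) & 0x1 = 1

7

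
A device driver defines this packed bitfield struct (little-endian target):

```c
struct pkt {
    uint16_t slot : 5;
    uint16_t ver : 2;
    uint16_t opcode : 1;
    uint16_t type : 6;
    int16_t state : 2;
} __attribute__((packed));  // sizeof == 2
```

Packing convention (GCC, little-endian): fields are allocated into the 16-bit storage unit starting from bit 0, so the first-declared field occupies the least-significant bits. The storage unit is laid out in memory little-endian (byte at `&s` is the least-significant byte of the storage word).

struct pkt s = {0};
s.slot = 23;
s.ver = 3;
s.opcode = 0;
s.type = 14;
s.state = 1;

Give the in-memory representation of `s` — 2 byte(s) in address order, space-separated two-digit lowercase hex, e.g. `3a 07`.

77 4e

[0+:5] slot=23 & 0x1f = 0x17; word=0x0017
[5+:2] ver=3 & 0x3 = 0x3; word=0x0077
[7+:1] opcode=0 & 0x1 = 0x0; word=0x0077
[8+:6] type=14 & 0x3f = 0xe; word=0x0e77
[14+:2] state=1 & 0x3 = 0x1; word=0x4e77
word = 0x4e77 → little-endian bytes:
  [0]=0x77  [1]=0x4e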